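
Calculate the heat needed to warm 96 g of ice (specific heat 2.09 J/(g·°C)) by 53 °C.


q = mcΔT = 96 × 2.09 × 53
= 10633.92 J

10633.92 J


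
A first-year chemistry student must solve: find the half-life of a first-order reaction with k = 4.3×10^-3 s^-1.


t½ = ln2/k = 0.693147/(4.3×10^-3 s^-1)
= 161.2 s

161.2 s


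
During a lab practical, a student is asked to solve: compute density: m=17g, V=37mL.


ρ = mass/volume
= 17/37
= 0.459 g/mL

0.459 g/mL


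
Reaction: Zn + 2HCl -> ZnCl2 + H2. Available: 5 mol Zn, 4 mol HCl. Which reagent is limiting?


Mole ratio available / coefficient:
  Zn: 5/1 = 5.000
  HCl: 4/2 = 2.000
Smaller ratio is limiting.

HCl


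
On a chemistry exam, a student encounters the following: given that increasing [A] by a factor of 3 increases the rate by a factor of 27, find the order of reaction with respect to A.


rate ∝ [A]^n
3^n = 27 → n = 3
Order in A: 3

3


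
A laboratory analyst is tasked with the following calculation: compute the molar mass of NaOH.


M(NaOH) = 1×22.99 + 1×16.0 + 1×1.008
= 22.99 + 16.0 + 1.01
= 40.0 g/mol

40.0 g/mol


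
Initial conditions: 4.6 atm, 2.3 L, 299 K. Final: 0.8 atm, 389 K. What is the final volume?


P1V1/T1 = P2V2/T2
V2 = P1V1T2/(T1P2)
= 4.6×2.3×389/(299×0.8)
= 17.206 L

17.206 L


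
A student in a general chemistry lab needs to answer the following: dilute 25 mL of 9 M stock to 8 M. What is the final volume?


C1V1 = C2V2
9 × 25 = 8 × V2
V2 = 225/8 = 28.12 mL

28.12 mL


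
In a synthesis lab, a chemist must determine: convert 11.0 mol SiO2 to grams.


M(SiO2) = 60.09 g/mol
mass = n × M = 11.0 × 60.09 = 660.99 g

660.99 g


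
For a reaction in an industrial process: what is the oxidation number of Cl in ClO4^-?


x + 4(-2) = -1, so x = +7
Oxidation number: +7

+7


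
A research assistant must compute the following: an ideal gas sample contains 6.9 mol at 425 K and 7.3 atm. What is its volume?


PV = nRT  (R = 0.08206 L·atm/(mol·K))
V = nRT/P = 6.9×0.08206×425/7.3
= 32.965 L

32.965 L


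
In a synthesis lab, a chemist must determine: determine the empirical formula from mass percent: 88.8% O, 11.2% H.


Assume 100 g sample. Moles of each element:
  O: 88.8/16.0 = 5.55 mol
  H: 11.2/1.008 = 11.111 mol
Divide by smallest (5.55):
  O: 5.55/5.55 = 1.0
  H: 11.111/5.55 = 2.0
Empirical formula: H2O

H2O


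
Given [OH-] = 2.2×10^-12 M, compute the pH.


pOH = -log10([OH-]) = -log10(2.2×10^-12)
= 12 - log10(2.2) = 11.66
pH = 14 - pOH = 14 - 11.66 = 2.34

2.34


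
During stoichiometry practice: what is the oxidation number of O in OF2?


F is always -1; 2(-1) + x = 0, so O = +2
Oxidation number: +2

+2


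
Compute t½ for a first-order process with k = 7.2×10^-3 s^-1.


t½ = ln2/k = 0.693147/(7.2×10^-3 s^-1)
= 96.27 s

96.27 s


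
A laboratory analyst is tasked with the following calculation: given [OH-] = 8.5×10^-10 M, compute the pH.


pOH = -log10([OH-]) = -log10(8.5×10^-10)
= 10 - log10(8.5) = 9.07
pH = 14 - pOH = 14 - 9.07 = 4.93

4.93


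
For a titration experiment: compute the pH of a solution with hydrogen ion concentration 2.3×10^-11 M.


pH = -log10([H+]) = -log10(2.3×10^-11)
= 11 - log10(2.3)
= 11 - 0.36
= 10.64

10.64


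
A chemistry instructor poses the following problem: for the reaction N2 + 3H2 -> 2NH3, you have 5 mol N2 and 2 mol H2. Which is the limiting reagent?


Mole ratio available / coefficient:
  N2: 5/1 = 5.000
  H2: 2/3 = 0.667
Smaller ratio is limiting.

H2


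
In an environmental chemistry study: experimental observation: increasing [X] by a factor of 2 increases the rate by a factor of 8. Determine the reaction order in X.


rate ∝ [X]^n
2^n = 8 → n = 3
Order in X: 3

3


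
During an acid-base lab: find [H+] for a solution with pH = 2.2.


[H+] = 10^(-pH) = 10^(-2.2)
= 6.31×10^-3 M

6.31×10^-3 M


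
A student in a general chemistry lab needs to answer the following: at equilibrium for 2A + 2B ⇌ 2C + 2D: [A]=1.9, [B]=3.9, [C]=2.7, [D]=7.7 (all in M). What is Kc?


Kc = [C]^2[D]^2/([A]^2[B]^2)
= (2.7^2 × 7.7^2)/(1.9^2 × 3.9^2)
= 432.2241/54.9081
= 7.872

7.872


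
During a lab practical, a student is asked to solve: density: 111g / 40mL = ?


ρ = mass/volume
= 111/40
= 2.775 g/mL

2.775 g/mL


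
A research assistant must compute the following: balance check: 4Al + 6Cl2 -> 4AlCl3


Equation: 4Al + 6Cl2 -> 4AlCl3
Check atoms: Al: 4=4, Cl: 12=12
Balanced

Yes, balanced


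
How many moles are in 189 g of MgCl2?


M(MgCl2) = 95.21 g/mol
n = mass/M = 189/95.21 = 1.9851 mol

1.9851 mol


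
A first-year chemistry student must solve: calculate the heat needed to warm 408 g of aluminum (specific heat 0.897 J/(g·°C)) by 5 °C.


q = mcΔT = 408 × 0.897 × 5
= 1829.88 J

1829.88 J


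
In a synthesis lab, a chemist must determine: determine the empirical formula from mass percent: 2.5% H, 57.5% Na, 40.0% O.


Assume 100 g sample. Moles of each element:
  H: 2.5/1.008 = 2.48 mol
  Na: 57.5/22.99 = 2.501 mol
  O: 40.0/16.0 = 2.5 mol
Divide by smallest (2.48):
  H: 2.48/2.48 = 1.0
  Na: 2.501/2.48 = 1.01
  O: 2.5/2.48 = 1.01
Empirical formula: NaOH

NaOH


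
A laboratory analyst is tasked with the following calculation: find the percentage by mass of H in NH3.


M(NH3) = 1×14.01 + 3×1.008 = 17.034 g/mol
Mass of H = 3 × 1.008 = 3.024 g/mol
% H = 3.024/17.034 × 100 = 17.75%

17.75%


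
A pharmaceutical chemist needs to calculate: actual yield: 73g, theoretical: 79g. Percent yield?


% yield = actual/theoretical × 100
= 73/79 × 100
= 92.41%

92.41%


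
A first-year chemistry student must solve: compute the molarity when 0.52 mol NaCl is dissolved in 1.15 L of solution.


M = n/V = 0.52/1.15 = 0.452 mol/L

0.452 M


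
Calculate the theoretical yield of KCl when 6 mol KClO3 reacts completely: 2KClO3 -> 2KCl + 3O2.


Mole ratio KCl:KClO3 = 2:2
n(KCl) = 6 × 2/2 = 6.000 mol
mass = 6.000 × 74.55 = 447.3 g

447.3 g


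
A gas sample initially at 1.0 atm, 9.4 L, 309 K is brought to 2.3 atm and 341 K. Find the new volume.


P1V1/T1 = P2V2/T2
V2 = P1V1T2/(T1P2)
= 1.0×9.4×341/(309×2.3)
= 4.51 L

4.51 L


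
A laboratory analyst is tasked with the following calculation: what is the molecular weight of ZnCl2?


M(ZnCl2) = 1×65.38 + 2×35.45
= 65.38 + 70.9
= 136.28 g/mol

136.28 g/mol


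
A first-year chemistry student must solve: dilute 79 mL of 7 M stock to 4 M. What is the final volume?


C1V1 = C2V2
7 × 79 = 4 × V2
V2 = 553/4 = 138.25 mL

138.25 mL


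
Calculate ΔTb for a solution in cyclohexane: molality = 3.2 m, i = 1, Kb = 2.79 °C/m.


ΔTb = Kb × m × i
= 2.79 × 3.2 × 1
= 8.928 °C

8.928 °C


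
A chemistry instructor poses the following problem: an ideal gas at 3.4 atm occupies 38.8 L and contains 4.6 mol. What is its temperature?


PV = nRT  (R = 0.08206 L·atm/(mol·K))
T = PV/(nR) = 3.4×38.8/(4.6×0.08206)
= 131.92/0.377476
= 349.48 K

349.48 K


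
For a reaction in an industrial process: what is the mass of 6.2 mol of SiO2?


M(SiO2) = 60.09 g/mol
mass = n × M = 6.2 × 60.09 = 372.56 g

372.56 g


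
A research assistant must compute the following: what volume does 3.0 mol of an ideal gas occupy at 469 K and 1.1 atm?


PV = nRT  (R = 0.08206 L·atm/(mol·K))
V = nRT/P = 3.0×0.08206×469/1.1
= 104.962 L

104.962 L


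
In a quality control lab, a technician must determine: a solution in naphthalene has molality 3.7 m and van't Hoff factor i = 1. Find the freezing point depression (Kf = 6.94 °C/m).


ΔTf = Kf × m × i
= 6.94 × 3.7 × 1
= 25.678 °C

25.678 °C


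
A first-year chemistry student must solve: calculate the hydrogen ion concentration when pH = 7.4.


[H+] = 10^(-pH) = 10^(-7.4)
= 3.98×10^-8 M

3.98×10^-8 M


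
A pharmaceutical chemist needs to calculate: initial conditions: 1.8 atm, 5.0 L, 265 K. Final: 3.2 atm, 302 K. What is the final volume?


P1V1/T1 = P2V2/T2
V2 = P1V1T2/(T1P2)
= 1.8×5.0×302/(265×3.2)
= 3.205 L

3.205 L


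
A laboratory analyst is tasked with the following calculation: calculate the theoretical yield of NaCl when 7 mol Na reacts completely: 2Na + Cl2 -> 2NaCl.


Mole ratio NaCl:Na = 2:2
n(NaCl) = 7 × 2/2 = 7.000 mol
mass = 7.000 × 58.44 = 409.08 g

409.08 g


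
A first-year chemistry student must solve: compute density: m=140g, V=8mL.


ρ = mass/volume
= 140/8
= 17.5 g/mL

17.5 g/mL


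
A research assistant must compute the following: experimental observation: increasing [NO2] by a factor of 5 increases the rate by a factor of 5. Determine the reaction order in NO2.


rate ∝ [NO2]^n
5^n = 5 → n = 1
Order in NO2: 1

1


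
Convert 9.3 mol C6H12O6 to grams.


M(C6H12O6) = 180.16 g/mol
mass = n × M = 9.3 × 180.16 = 1675.49 g

1675.49 g


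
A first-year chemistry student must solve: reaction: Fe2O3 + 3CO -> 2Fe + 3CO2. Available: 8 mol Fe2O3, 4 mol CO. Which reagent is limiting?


Mole ratio available / coefficient:
  Fe2O3: 8/1 = 8.000
  CO: 4/3 = 1.333
Smaller ratio is limiting.

CO


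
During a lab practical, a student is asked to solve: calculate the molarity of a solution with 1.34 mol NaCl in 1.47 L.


M = n/V = 1.34/1.47 = 0.912 mol/L

0.912 M


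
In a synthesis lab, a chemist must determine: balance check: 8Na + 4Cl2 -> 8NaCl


Equation: 8Na + 4Cl2 -> 8NaCl
Check atoms: Cl: 8=8, Na: 8=8
Balanced

Yes, balanced


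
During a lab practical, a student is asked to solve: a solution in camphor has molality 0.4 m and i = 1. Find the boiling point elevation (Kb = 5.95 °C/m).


ΔTb = Kb × m × i
= 5.95 × 0.4 × 1
= 2.38 °C

2.38 °C


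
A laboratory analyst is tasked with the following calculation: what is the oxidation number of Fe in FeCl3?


x + 3(-1) = 0, so x = +3
Oxidation number: +3

+3


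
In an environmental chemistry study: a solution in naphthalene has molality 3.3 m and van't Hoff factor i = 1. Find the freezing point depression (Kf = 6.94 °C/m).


ΔTf = Kf × m × i
= 6.94 × 3.3 × 1
= 22.902 °C

22.902 °C


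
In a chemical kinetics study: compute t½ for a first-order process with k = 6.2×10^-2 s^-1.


t½ = ln2/k = 0.693147/(6.2×10^-2 s^-1)
= 11.18 s

11.18 s


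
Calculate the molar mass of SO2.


M(SO2) = 1×32.07 + 2×16.0
= 32.07 + 32.0
= 64.07 g/mol

64.07 g/mol


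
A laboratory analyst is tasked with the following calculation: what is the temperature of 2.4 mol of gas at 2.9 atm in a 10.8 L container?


PV = nRT  (R = 0.08206 L·atm/(mol·K))
T = PV/(nR) = 2.9×10.8/(2.4×0.08206)
= 31.32/0.196944
= 159.03 K

159.03 K


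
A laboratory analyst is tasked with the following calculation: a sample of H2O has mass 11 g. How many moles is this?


M(H2O) = 18.02 g/mol
n = mass/M = 11/18.02 = 0.6104 mol

0.6104 mol


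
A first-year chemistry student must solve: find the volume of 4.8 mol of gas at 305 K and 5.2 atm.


PV = nRT  (R = 0.08206 L·atm/(mol·K))
V = nRT/P = 4.8×0.08206×305/5.2
= 23.103 L

23.103 L


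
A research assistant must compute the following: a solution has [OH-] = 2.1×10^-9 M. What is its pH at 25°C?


pOH = -log10([OH-]) = -log10(2.1×10^-9)
= 9 - log10(2.1) = 8.68
pH = 14 - pOH = 14 - 8.68 = 5.32

5.32


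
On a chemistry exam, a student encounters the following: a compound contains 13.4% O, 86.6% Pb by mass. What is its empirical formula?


Assume 100 g sample. Moles of each element:
  O: 13.4/16.0 = 0.838 mol
  Pb: 86.6/207.2 = 0.418 mol
Divide by smallest (0.418):
  O: 0.838/0.418 = 2.0
  Pb: 0.418/0.418 = 1.0
Empirical formula: PbO2

PbO2


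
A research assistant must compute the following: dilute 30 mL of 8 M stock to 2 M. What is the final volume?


C1V1 = C2V2
8 × 30 = 2 × V2
V2 = 240/2 = 120.0 mL

120.0 mL


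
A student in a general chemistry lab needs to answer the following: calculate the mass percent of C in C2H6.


M(C2H6) = 2×12.01 + 6×1.008 = 30.068 g/mol
Mass of C = 2 × 12.01 = 24.02 g/mol
% C = 24.02/30.068 × 100 = 79.89%

79.89%


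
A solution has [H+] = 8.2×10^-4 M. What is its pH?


pH = -log10([H+]) = -log10(8.2×10^-4)
= 4 - log10(8.2)
= 4 - 0.91
= 3.09

3.09


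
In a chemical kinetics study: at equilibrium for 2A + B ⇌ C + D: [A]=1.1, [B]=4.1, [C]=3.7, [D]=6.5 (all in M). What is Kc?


Kc = [C][D]/([A]^2[B])
= (3.7^1 × 6.5^1)/(1.1^2 × 4.1^1)
= 24.05/4.961
= 4.848

4.848


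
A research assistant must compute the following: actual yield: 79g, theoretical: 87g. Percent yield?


% yield = actual/theoretical × 100
= 79/87 × 100
= 90.8%

90.8%


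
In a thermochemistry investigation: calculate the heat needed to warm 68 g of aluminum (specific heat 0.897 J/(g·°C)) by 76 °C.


q = mcΔT = 68 × 0.897 × 76
= 4635.70 J

4635.70 J


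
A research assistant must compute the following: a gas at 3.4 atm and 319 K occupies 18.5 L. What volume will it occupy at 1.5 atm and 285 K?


P1V1/T1 = P2V2/T2
V2 = P1V1T2/(T1P2)
= 3.4×18.5×285/(319×1.5)
= 37.464 L

37.464 L


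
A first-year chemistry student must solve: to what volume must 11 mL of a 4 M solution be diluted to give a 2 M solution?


C1V1 = C2V2
4 × 11 = 2 × V2
V2 = 44/2 = 22.0 mL

22.0 mL


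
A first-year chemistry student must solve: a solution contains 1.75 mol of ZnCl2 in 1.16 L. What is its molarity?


M = n/V = 1.75/1.16 = 1.509 mol/L

1.509 M


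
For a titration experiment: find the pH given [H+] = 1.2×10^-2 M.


pH = -log10([H+]) = -log10(1.2×10^-2)
= 2 - log10(1.2)
= 2 - 0.08
= 1.92

1.92


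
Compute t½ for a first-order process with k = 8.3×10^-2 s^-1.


t½ = ln2/k = 0.693147/(8.3×10^-2 s^-1)
= 8.351 s

8.351 s


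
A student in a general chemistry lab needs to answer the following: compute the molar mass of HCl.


M(HCl) = 1×1.008 + 1×35.45
= 1.01 + 35.45
= 36.46 g/mol

36.46 g/mol


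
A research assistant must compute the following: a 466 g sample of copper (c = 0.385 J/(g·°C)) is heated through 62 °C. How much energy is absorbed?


q = mcΔT = 466 × 0.385 × 62
= 11123.42 J

11123.42 J


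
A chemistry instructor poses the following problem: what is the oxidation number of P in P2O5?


2x + 5(-2) = 0, so x = +5
Oxidation number: +5

+5


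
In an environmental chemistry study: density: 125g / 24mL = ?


ρ = mass/volume
= 125/24
= 5.208 g/mL

5.208 g/mL


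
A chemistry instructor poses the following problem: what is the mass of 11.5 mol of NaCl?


M(NaCl) = 58.44 g/mol
mass = n × M = 11.5 × 58.44 = 672.06 g

672.06 g


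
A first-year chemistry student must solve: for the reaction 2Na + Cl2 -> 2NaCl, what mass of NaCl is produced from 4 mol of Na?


Mole ratio NaCl:Na = 2:2
n(NaCl) = 4 × 2/2 = 4.000 mol
mass = 4.000 × 58.44 = 233.76 g

233.76 g


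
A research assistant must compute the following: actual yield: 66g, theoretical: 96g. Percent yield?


% yield = actual/theoretical × 100
= 66/96 × 100
= 68.75%

68.75%


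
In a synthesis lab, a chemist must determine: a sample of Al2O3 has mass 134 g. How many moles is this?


M(Al2O3) = 101.96 g/mol
n = mass/M = 134/101.96 = 1.3142 mol

1.3142 mol


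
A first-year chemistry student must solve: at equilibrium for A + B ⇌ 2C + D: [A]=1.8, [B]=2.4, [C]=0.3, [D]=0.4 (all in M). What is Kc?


Kc = [C]^2[D]/([A][B])
= (0.3^2 × 0.4^1)/(1.8^1 × 2.4^1)
= 0.036/4.32
= 0.008333

0.008333


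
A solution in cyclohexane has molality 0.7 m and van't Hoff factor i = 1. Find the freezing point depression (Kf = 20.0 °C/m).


ΔTf = Kf × m × i
= 20.0 × 0.7 × 1
= 14.0 °C

14.0 °C


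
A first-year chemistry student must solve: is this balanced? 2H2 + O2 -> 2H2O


Equation: 2H2 + O2 -> 2H2O
Check atoms: H: 4=4, O: 2=2
Balanced

Yes, balanced


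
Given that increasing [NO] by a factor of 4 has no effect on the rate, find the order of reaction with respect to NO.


rate ∝ [NO]^n
rate ∝ [NO]^0
Order in NO: 0

0


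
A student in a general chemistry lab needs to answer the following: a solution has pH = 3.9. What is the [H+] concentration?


[H+] = 10^(-pH) = 10^(-3.9)
= 1.26×10^-4 M

1.26×10^-4 M


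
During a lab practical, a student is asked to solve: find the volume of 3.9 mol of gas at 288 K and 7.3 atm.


PV = nRT  (R = 0.08206 L·atm/(mol·K))
V = nRT/P = 3.9×0.08206×288/7.3
= 12.626 L

12.626 L


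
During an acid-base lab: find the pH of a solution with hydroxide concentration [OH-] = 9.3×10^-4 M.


pOH = -log10([OH-]) = -log10(9.3×10^-4)
= 4 - log10(9.3) = 3.03
pH = 14 - pOH = 14 - 3.03 = 10.97

10.97


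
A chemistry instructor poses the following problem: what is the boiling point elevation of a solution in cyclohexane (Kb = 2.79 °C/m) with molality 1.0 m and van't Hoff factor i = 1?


ΔTb = Kb × m × i
= 2.79 × 1.0 × 1
= 2.79 °C

2.79 °C


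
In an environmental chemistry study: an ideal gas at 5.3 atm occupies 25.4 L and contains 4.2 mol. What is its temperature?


PV = nRT  (R = 0.08206 L·atm/(mol·K))
T = PV/(nR) = 5.3×25.4/(4.2×0.08206)
= 134.62/0.344652
= 390.60 K

390.60 K


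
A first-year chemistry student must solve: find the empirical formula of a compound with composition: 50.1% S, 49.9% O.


Assume 100 g sample. Moles of each element:
  S: 50.1/32.07 = 1.562 mol
  O: 49.9/16.0 = 3.119 mol
Divide by smallest (1.562):
  S: 1.562/1.562 = 1.0
  O: 3.119/1.562 = 2.0
Empirical formula: SO2

SO2


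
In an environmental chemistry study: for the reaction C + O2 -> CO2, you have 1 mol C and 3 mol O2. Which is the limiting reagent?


Mole ratio available / coefficient:
  C: 1/1 = 1.000
  O2: 3/1 = 3.000
Smaller ratio is limiting.

C


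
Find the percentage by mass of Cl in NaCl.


M(NaCl) = 1×22.99 + 1×35.45 = 58.44 g/mol
Mass of Cl = 1 × 35.45 = 35.45 g/mol
% Cl = 35.45/58.44 × 100 = 60.66%

60.66%


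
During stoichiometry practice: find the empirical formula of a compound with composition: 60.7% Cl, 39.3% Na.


Assume 100 g sample. Moles of each element:
  Cl: 60.7/35.45 = 1.712 mol
  Na: 39.3/22.99 = 1.709 mol
Divide by smallest (1.709):
  Cl: 1.712/1.709 = 1.0
  Na: 1.709/1.709 = 1.0
Empirical formula: NaCl

NaCl


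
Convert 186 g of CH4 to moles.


M(CH4) = 16.04 g/mol
n = mass/M = 186/16.04 = 11.596 mol

11.596 mol


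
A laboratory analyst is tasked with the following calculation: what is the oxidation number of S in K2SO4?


2(+1) + x + 4(-2) = 0, so x = +6
Oxidation number: +6

+6


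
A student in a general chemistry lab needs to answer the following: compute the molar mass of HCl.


M(HCl) = 1×1.008 + 1×35.45
= 1.01 + 35.45
= 36.46 g/mol

36.46 g/mol


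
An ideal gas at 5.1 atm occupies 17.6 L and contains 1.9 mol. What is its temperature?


PV = nRT  (R = 0.08206 L·atm/(mol·K))
T = PV/(nR) = 5.1×17.6/(1.9×0.08206)
= 89.76/0.155914
= 575.70 K

575.70 K


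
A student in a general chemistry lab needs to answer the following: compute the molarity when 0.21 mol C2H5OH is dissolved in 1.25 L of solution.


M = n/V = 0.21/1.25 = 0.168 mol/L

0.168 M


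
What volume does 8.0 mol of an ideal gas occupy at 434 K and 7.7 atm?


PV = nRT  (R = 0.08206 L·atm/(mol·K))
V = nRT/P = 8.0×0.08206×434/7.7
= 37.002 L

37.002 L


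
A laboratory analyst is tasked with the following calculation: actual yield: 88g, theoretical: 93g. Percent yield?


% yield = actual/theoretical × 100
= 88/93 × 100
= 94.62%

94.62%


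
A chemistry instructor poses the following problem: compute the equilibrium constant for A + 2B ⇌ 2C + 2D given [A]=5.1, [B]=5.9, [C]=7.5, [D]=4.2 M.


Kc = [C]^2[D]^2/([A][B]^2)
= (7.5^2 × 4.2^2)/(5.1^1 × 5.9^2)
= 992.25/177.531
= 5.589

5.589


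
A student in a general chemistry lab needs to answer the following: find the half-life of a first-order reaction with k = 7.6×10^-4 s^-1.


t½ = ln2/k = 0.693147/(7.6×10^-4 s^-1)
= 912.0 s

912.0 s


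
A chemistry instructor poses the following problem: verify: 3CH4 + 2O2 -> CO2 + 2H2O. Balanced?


Equation: 3CH4 + 2O2 -> CO2 + 2H2O
Check atoms: C: 3≠1, H: 12≠4, O: 4=4
Not balanced

No, not balanced


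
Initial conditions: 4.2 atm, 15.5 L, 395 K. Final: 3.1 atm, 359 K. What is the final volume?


P1V1/T1 = P2V2/T2
V2 = P1V1T2/(T1P2)
= 4.2×15.5×359/(395×3.1)
= 19.086 L

19.086 L


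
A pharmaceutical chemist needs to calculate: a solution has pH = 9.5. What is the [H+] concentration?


[H+] = 10^(-pH) = 10^(-9.5)
= 3.16×10^-10 M

3.16×10^-10 M


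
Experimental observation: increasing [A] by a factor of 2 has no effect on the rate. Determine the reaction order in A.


rate ∝ [A]^n
rate ∝ [A]^0
Order in A: 0

0


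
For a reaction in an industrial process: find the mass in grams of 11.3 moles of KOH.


M(KOH) = 56.11 g/mol
mass = n × M = 11.3 × 56.11 = 634.04 g

634.04 g


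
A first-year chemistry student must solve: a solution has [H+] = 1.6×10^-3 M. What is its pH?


pH = -log10([H+]) = -log10(1.6×10^-3)
= 3 - log10(1.6)
= 3 - 0.2
= 2.8

2.8


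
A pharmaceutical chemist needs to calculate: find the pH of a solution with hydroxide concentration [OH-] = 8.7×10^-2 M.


pOH = -log10([OH-]) = -log10(8.7×10^-2)
= 2 - log10(8.7) = 1.06
pH = 14 - pOH = 14 - 1.06 = 12.94

12.94


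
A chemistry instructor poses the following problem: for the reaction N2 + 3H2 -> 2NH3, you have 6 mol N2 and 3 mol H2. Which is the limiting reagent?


Mole ratio available / coefficient:
  N2: 6/1 = 6.000
  H2: 3/3 = 1.000
Smaller ratio is limiting.

H2


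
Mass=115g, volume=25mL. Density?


ρ = mass/volume
= 115/25
= 4.6 g/mL

4.6 g/mL


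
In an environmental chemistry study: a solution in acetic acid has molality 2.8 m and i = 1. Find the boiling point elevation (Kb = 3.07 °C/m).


ΔTb = Kb × m × i
= 3.07 × 2.8 × 1
= 8.596 °C

8.596 °C


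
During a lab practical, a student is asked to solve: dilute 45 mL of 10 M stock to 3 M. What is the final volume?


C1V1 = C2V2
10 × 45 = 3 × V2
V2 = 450/3 = 150.0 mL

150.0 mL


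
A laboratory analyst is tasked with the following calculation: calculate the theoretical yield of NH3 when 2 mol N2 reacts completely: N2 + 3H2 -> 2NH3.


Mole ratio NH3:N2 = 2:1
n(NH3) = 2 × 2/1 = 4.000 mol
mass = 4.000 × 17.03 = 68.12 g

68.12 g


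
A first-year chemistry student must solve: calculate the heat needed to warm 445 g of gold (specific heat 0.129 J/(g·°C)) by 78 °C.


q = mcΔT = 445 × 0.129 × 78
= 4477.59 J

4477.59 J


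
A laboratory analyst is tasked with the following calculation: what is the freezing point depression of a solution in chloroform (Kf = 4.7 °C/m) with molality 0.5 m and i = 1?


ΔTf = Kf × m × i
= 4.7 × 0.5 × 1
= 2.35 °C

2.35 °C


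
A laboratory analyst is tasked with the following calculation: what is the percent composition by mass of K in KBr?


M(KBr) = 1×39.1 + 1×79.9 = 119.00 g/mol
Mass of K = 1 × 39.1 = 39.10 g/mol
% K = 39.10/119.00 × 100 = 32.86%

32.86%


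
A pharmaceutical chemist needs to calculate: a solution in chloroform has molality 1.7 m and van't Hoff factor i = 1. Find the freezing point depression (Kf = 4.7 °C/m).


ΔTf = Kf × m × i
= 4.7 × 1.7 × 1
= 7.99 °C

7.99 °C


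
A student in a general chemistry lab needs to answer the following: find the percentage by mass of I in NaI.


M(NaI) = 1×22.99 + 1×126.9 = 149.89 g/mol
Mass of I = 1 × 126.9 = 126.90 g/mol
% I = 126.90/149.89 × 100 = 84.66%

84.66%


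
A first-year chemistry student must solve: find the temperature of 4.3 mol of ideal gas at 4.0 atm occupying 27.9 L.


PV = nRT  (R = 0.08206 L·atm/(mol·K))
T = PV/(nR) = 4.0×27.9/(4.3×0.08206)
= 111.60/0.352858
= 316.27 K

316.27 K


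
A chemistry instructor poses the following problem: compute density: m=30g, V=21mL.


ρ = mass/volume
= 30/21
= 1.429 g/mL

1.429 g/mL


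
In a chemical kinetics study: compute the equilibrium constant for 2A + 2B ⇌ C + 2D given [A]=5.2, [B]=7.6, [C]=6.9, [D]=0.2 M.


Kc = [C][D]^2/([A]^2[B]^2)
= (6.9^1 × 0.2^2)/(5.2^2 × 7.6^2)
= 0.276/1561.8304
= 1.767×10^-4

1.767×10^-4


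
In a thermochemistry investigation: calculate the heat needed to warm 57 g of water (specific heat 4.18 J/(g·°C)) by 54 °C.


q = mcΔT = 57 × 4.18 × 54
= 12866.04 J

12866.04 J


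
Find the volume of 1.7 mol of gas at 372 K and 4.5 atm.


PV = nRT  (R = 0.08206 L·atm/(mol·K))
V = nRT/P = 1.7×0.08206×372/4.5
= 11.532 L

11.532 L


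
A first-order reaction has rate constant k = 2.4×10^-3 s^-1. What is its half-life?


t½ = ln2/k = 0.693147/(2.4×10^-3 s^-1)
= 288.8 s

288.8 s


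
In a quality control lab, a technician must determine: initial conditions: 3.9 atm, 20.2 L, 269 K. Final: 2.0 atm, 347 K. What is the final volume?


P1V1/T1 = P2V2/T2
V2 = P1V1T2/(T1P2)
= 3.9×20.2×347/(269×2.0)
= 50.812 L

50.812 L


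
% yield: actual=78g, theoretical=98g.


% yield = actual/theoretical × 100
= 78/98 × 100
= 79.59%

79.59%


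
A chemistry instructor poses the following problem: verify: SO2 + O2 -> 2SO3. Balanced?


Equation: SO2 + O2 -> 2SO3
Check atoms: O: 4≠6, S: 1≠2
Not balanced

No, not balanced


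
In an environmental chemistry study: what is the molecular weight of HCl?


M(HCl) = 1×1.008 + 1×35.45
= 1.01 + 35.45
= 36.46 g/mol

36.46 g/mol


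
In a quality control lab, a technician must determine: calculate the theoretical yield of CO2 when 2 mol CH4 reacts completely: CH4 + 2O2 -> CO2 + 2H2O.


Mole ratio CO2:CH4 = 1:1
n(CO2) = 2 × 1/1 = 2.000 mol
mass = 2.000 × 44.01 = 88.02 g

88.02 g


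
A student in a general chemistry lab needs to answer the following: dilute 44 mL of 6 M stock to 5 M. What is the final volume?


C1V1 = C2V2
6 × 44 = 5 × V2
V2 = 264/5 = 52.8 mL

52.8 mL


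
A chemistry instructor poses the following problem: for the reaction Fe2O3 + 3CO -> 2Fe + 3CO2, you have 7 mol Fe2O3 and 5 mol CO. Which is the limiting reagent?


Mole ratio available / coefficient:
  Fe2O3: 7/1 = 7.000
  CO: 5/3 = 1.667
Smaller ratio is limiting.

CO


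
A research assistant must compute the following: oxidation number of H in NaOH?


H is +1 with nonmetals
Oxidation number: +1

+1


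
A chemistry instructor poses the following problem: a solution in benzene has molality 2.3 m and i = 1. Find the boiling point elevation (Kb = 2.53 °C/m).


ΔTb = Kb × m × i
= 2.53 × 2.3 × 1
= 5.819 °C

5.819 °C


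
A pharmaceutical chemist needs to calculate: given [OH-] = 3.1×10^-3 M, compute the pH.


pOH = -log10([OH-]) = -log10(3.1×10^-3)
= 3 - log10(3.1) = 2.51
pH = 14 - pOH = 14 - 2.51 = 11.49

11.49


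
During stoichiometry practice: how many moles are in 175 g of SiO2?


M(SiO2) = 60.09 g/mol
n = mass/M = 175/60.09 = 2.9123 mol

2.9123 mol


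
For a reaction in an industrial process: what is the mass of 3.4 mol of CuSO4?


M(CuSO4) = 159.62 g/mol
mass = n × M = 3.4 × 159.62 = 542.71 g

542.71 g


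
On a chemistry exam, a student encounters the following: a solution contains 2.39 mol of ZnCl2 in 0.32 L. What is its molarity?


M = n/V = 2.39/0.32 = 7.469 mol/L

7.469 M


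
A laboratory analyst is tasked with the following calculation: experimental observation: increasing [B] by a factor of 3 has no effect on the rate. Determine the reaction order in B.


rate ∝ [B]^n
rate ∝ [B]^0
Order in B: 0

0


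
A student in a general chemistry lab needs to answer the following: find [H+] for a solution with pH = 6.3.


[H+] = 10^(-pH) = 10^(-6.3)
= 5.01×10^-7 M

5.01×10^-7 M


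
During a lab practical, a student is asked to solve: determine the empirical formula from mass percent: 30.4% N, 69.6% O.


Assume 100 g sample. Moles of each element:
  N: 30.4/14.01 = 2.17 mol
  O: 69.6/16.0 = 4.35 mol
Divide by smallest (2.17):
  N: 2.17/2.17 = 1.0
  O: 4.35/2.17 = 2.0
Empirical formula: NO2

NO2


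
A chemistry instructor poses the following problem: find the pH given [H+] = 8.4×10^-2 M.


pH = -log10([H+]) = -log10(8.4×10^-2)
= 2 - log10(8.4)
= 2 - 0.92
= 1.08

1.08


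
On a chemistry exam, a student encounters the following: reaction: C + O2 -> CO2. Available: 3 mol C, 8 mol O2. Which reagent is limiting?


Mole ratio available / coefficient:
  C: 3/1 = 3.000
  O2: 8/1 = 8.000
Smaller ratio is limiting.

C


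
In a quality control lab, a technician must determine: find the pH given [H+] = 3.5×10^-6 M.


pH = -log10([H+]) = -log10(3.5×10^-6)
= 6 - log10(3.5)
= 6 - 0.54
= 5.46

5.46


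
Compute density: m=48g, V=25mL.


ρ = mass/volume
= 48/25
= 1.92 g/mL

1.92 g/mL


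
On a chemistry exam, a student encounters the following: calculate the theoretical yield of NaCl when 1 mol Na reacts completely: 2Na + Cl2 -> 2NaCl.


Mole ratio NaCl:Na = 2:2
n(NaCl) = 1 × 2/2 = 1.000 mol
mass = 1.000 × 58.44 = 58.44 g

58.44 g


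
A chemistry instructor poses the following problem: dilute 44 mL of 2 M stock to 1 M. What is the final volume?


C1V1 = C2V2
2 × 44 = 1 × V2
V2 = 88/1 = 88.0 mL

88.0 mL


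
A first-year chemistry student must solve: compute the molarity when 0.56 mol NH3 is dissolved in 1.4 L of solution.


M = n/V = 0.56/1.4 = 0.400 mol/L

0.400 M


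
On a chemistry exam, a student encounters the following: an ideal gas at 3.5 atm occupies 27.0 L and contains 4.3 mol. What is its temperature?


PV = nRT  (R = 0.08206 L·atm/(mol·K))
T = PV/(nR) = 3.5×27.0/(4.3×0.08206)
= 94.50/0.352858
= 267.81 K

267.81 K


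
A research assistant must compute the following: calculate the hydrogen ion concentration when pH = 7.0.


[H+] = 10^(-pH) = 10^(-7.0)
= 1.0×10^-7 M

1.0×10^-7 M


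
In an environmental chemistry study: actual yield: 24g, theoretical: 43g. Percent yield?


% yield = actual/theoretical × 100
= 24/43 × 100
= 55.81%

55.81%


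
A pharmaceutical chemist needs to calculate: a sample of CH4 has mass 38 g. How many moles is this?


M(CH4) = 16.04 g/mol
n = mass/M = 38/16.04 = 2.3691 mol

2.3691 mol


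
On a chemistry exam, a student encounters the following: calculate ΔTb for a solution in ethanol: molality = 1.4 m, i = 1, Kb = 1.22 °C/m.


ΔTb = Kb × m × i
= 1.22 × 1.4 × 1
= 1.708 °C

1.708 °C


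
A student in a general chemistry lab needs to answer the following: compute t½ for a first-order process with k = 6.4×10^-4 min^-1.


t½ = ln2/k = 0.693147/(6.4×10^-4 min^-1)
= 1083 min

1083 min


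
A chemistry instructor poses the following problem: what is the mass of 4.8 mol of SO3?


M(SO3) = 80.07 g/mol
mass = n × M = 4.8 × 80.07 = 384.34 g

384.34 g


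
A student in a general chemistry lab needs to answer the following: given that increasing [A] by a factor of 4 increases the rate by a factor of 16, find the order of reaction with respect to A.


rate ∝ [A]^n
4^n = 16 → n = 2
Order in A: 2

2


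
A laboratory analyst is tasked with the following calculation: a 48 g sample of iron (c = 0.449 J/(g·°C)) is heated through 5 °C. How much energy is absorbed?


q = mcΔT = 48 × 0.449 × 5
= 107.76 J

107.76 J


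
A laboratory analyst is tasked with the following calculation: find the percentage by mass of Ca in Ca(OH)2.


M(Ca(OH)2) = 1×40.08 + 2×16.0 + 2×1.008 = 74.096 g/mol
Mass of Ca = 1 × 40.08 = 40.08 g/mol
% Ca = 40.08/74.096 × 100 = 54.09%

54.09%


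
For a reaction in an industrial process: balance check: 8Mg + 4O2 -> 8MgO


Equation: 8Mg + 4O2 -> 8MgO
Check atoms: Mg: 8=8, O: 8=8
Balanced

Yes, balanced


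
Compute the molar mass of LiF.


M(LiF) = 1×6.94 + 1×19.0
= 6.94 + 19.0
= 25.94 g/mol

25.94 g/mol


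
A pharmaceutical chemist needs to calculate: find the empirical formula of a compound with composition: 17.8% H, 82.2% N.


Assume 100 g sample. Moles of each element:
  H: 17.8/1.008 = 17.659 mol
  N: 82.2/14.01 = 5.867 mol
Divide by smallest (5.867):
  H: 17.659/5.867 = 3.01
  N: 5.867/5.867 = 1.0
Empirical formula: NH3

NH3


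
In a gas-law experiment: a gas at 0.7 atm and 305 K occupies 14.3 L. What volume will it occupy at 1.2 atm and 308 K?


P1V1/T1 = P2V2/T2
V2 = P1V1T2/(T1P2)
= 0.7×14.3×308/(305×1.2)
= 8.424 L

8.424 L


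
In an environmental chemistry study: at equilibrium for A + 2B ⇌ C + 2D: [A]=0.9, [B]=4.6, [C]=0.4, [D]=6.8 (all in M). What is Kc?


Kc = [C][D]^2/([A][B]^2)
= (0.4^1 × 6.8^2)/(0.9^1 × 4.6^2)
= 18.496/19.044
= 0.9712

0.9712


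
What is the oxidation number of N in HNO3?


(+1) + x + 3(-2) = 0, so x = +5
Oxidation number: +5

+5


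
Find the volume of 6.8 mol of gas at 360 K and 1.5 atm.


PV = nRT  (R = 0.08206 L·atm/(mol·K))
V = nRT/P = 6.8×0.08206×360/1.5
= 133.922 L

133.922 L


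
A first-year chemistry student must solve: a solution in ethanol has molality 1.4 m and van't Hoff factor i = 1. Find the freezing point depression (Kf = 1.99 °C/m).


ΔTf = Kf × m × i
= 1.99 × 1.4 × 1
= 2.786 °C

2.786 °C


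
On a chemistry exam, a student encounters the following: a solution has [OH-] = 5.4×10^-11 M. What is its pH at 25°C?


pOH = -log10([OH-]) = -log10(5.4×10^-11)
= 11 - log10(5.4) = 10.27
pH = 14 - pOH = 14 - 10.27 = 3.73

3.73


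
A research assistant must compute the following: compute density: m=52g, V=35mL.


ρ = mass/volume
= 52/35
= 1.486 g/mL

1.486 g/mL


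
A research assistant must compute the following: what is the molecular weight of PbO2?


M(PbO2) = 1×207.2 + 2×16.0
= 207.2 + 32.0
= 239.2 g/mol

239.2 g/mol


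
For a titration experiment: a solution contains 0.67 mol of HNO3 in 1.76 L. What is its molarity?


M = n/V = 0.67/1.76 = 0.381 mol/L

0.381 M


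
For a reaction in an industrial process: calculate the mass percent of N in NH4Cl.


M(NH4Cl) = 1×14.01 + 4×1.008 + 1×35.45 = 53.492 g/mol
Mass of N = 1 × 14.01 = 14.01 g/mol
% N = 14.01/53.492 × 100 = 26.19%

26.19%


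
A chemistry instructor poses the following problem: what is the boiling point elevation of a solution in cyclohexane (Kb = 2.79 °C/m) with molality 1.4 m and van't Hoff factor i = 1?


ΔTb = Kb × m × i
= 2.79 × 1.4 × 1
= 3.906 °C

3.906 °C


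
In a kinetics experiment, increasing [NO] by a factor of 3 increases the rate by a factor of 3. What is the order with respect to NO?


rate ∝ [NO]^n
3^n = 3 → n = 1
Order in NO: 1

1


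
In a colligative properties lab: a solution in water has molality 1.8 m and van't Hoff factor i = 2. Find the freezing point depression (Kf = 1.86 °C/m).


ΔTf = Kf × m × i
= 1.86 × 1.8 × 2
= 6.696 °C

6.696 °C


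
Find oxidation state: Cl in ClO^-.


x + (-2) = -1, so x = +1
Oxidation number: +1

+1


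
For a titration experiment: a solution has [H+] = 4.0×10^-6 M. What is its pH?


pH = -log10([H+]) = -log10(4.0×10^-6)
= 6 - log10(4.0)
= 6 - 0.6
= 5.4

5.4


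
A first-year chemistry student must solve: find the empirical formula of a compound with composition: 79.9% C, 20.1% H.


Assume 100 g sample. Moles of each element:
  C: 79.9/12.01 = 6.653 mol
  H: 20.1/1.008 = 19.94 mol
Divide by smallest (6.653):
  C: 6.653/6.653 = 1.0
  H: 19.94/6.653 = 3.0
Empirical formula: CH3

CH3


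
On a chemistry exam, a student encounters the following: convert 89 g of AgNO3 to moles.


M(AgNO3) = 169.88 g/mol
n = mass/M = 89/169.88 = 0.5239 mol

0.5239 mol


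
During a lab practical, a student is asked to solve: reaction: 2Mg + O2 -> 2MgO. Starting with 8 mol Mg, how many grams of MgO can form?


Mole ratio MgO:Mg = 2:2
n(MgO) = 8 × 2/2 = 8.000 mol
mass = 8.000 × 40.31 = 322.48 g

322.48 g


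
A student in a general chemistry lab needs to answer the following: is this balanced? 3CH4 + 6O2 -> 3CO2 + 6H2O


Equation: 3CH4 + 6O2 -> 3CO2 + 6H2O
Check atoms: C: 3=3, H: 12=12, O: 12=12
Balanced

Yes, balanced


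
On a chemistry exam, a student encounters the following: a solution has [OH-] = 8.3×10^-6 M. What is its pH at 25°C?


pOH = -log10([OH-]) = -log10(8.3×10^-6)
= 6 - log10(8.3) = 5.08
pH = 14 - pOH = 14 - 5.08 = 8.92

8.92


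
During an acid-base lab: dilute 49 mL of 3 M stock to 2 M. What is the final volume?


C1V1 = C2V2
3 × 49 = 2 × V2
V2 = 147/2 = 73.5 mL

73.5 mL


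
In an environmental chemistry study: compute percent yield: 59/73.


% yield = actual/theoretical × 100
= 59/73 × 100
= 80.82%

80.82%


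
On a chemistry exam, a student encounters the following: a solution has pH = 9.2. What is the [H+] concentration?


[H+] = 10^(-pH) = 10^(-9.2)
= 6.31×10^-10 M

6.31×10^-10 M


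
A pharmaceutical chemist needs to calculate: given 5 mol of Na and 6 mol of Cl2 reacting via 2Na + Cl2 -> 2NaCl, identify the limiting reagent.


Mole ratio available / coefficient:
  Na: 5/2 = 2.500
  Cl2: 6/1 = 6.000
Smaller ratio is limiting.

Na


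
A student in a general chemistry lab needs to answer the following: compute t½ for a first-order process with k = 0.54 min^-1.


t½ = ln2/k = 0.693147/(0.54 min^-1)
= 1.284 min

1.284 min


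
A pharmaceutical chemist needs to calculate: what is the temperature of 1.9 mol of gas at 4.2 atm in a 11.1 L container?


PV = nRT  (R = 0.08206 L·atm/(mol·K))
T = PV/(nR) = 4.2×11.1/(1.9×0.08206)
= 46.62/0.155914
= 299.01 K

299.01 K


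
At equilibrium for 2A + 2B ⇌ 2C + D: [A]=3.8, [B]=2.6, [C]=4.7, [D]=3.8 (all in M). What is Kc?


Kc = [C]^2[D]/([A]^2[B]^2)
= (4.7^2 × 3.8^1)/(3.8^2 × 2.6^2)
= 83.942/97.6144
= 0.8599

0.8599


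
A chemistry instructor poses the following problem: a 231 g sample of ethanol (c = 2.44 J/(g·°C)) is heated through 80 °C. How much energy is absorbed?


q = mcΔT = 231 × 2.44 × 80
= 45091.20 J

45091.20 J


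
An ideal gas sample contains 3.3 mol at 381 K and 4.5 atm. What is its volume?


PV = nRT  (R = 0.08206 L·atm/(mol·K))
V = nRT/P = 3.3×0.08206×381/4.5
= 22.928 L

22.928 L


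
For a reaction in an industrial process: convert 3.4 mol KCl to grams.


M(KCl) = 74.55 g/mol
mass = n × M = 3.4 × 74.55 = 253.47 g

253.47 g


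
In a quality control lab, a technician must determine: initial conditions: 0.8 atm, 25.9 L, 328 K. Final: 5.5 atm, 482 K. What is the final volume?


P1V1/T1 = P2V2/T2
V2 = P1V1T2/(T1P2)
= 0.8×25.9×482/(328×5.5)
= 5.536 L

5.536 L


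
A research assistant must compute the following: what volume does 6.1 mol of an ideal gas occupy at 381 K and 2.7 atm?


PV = nRT  (R = 0.08206 L·atm/(mol·K))
V = nRT/P = 6.1×0.08206×381/2.7
= 70.635 L

70.635 L


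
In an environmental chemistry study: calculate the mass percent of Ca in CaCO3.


M(CaCO3) = 1×40.08 + 1×12.01 + 3×16.0 = 100.09 g/mol
Mass of Ca = 1 × 40.08 = 40.08 g/mol
% Ca = 40.08/100.09 × 100 = 40.04%

40.04%


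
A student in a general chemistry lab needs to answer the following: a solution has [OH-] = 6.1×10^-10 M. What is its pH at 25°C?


pOH = -log10([OH-]) = -log10(6.1×10^-10)
= 10 - log10(6.1) = 9.21
pH = 14 - pOH = 14 - 9.21 = 4.79

4.79


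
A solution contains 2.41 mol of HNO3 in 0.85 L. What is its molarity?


M = n/V = 2.41/0.85 = 2.835 mol/L

2.835 M


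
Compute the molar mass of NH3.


M(NH3) = 1×14.01 + 3×1.008
= 14.01 + 3.02
= 17.03 g/mol

17.03 g/mol


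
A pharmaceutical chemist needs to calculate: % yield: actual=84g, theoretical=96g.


% yield = actual/theoretical × 100
= 84/96 × 100
= 87.5%

87.5%


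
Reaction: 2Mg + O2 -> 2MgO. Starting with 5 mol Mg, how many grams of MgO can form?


Mole ratio MgO:Mg = 2:2
n(MgO) = 5 × 2/2 = 5.000 mol
mass = 5.000 × 40.31 = 201.55 g

201.55 g
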